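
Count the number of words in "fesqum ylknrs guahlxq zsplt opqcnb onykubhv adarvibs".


Input string: 'fesqum ylknrs guahlxq zsplt opqcnb onykubhv adarvibs'
Operation: split by spaces
Words found: 'fesqum', 'ylknrs', 'guahlxq', 'zsplt', 'opqcnb', 'onykubhv', 'adarvibs'
Word count: 7


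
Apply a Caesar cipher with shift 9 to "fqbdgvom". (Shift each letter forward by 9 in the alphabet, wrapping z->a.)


Input: 'fqbdgvom', shift = 9
Operation: for each letter, (position + 9) mod 26
Mapping: 'f'(5+9=14)->'o', 'q'(16+9=25)->'z', 'b'(1+9=10)->'k', 'd'(3+9=12)->'m', 'g'(6+9=15)->'p', 'v'(21+9=30, 30 mod 26=4)->'e', 'o'(14+9=23)->'x', 'm'(12+9=21)->'v'
Result: ozkmpexv


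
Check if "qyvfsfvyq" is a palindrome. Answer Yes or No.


Input string: 'qyvfsfvyq'
Reversed: 'qyvfsfvyq'
Compare pairs: s[0]='q' vs s[8]='q' (match), s[1]='y' vs s[7]='y' (match), s[2]='v' vs s[6]='v' (match), s[3]='f' vs s[5]='f' (match)
Palindrome: Yes


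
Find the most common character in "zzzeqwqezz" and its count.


Input: 'zzzeqwqezz'
Operation: tally each character
Counts: 'e':2, 'q':2, 'w':1, 'z':5
Maximum: 'z' appears 5 times


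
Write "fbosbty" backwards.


Input string: 'fbosbty'
Operation: reverse character order
Original order: 'f' -> 'b' -> 'o' -> 's' -> 'b' -> 't' -> 'y'
Reversed order: 'y' -> 't' -> 'b' -> 's' -> 'o' -> 'b' -> 'f'
Result: ytbsobf


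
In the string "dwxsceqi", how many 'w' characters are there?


Input string: 'dwxsceqi'
Target character: 'w'
Scan each position: s[1]='w'
Matches found at indices: 1
Total: 1


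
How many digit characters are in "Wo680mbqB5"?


Input string: 'Wo680mbqB5'
Operation: count digit characters (0-9)
Scan: 'W', 'o', '6'(digit), '8'(digit), '0'(digit), 'm', 'b', 'q', 'B', '5'(digit)
Digits found: 4
Result: 4


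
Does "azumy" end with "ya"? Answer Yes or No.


Input string: 'azumy'
Suffix to check: 'ya'
Last 2 characters of input: 'my'
Match: False
Result: No


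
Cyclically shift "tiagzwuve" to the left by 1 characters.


Input: 'tiagzwuve', shift = 1
Operation: split at index 1 and swap parts
Front part s[0:1] = 't'
Back part s[1:] = 'iagzwuve'
Rotated = back + front = 'iagzwuve' + 't'
Result: iagzwuvet


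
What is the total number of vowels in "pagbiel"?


Input string: 'pagbiel'
Operation: count vowels (a, e, i, o, u)
Scan: s[0]='p', s[1]='a' (vowel), s[2]='g', s[3]='b', s[4]='i' (vowel), s[5]='e' (vowel), s[6]='l'
Vowels found: 3
Result: 3


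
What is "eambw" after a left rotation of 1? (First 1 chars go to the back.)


Input: 'eambw', shift = 1
Operation: split at index 1 and swap parts
Front part s[0:1] = 'e'
Back part s[1:] = 'ambw'
Rotated = back + front = 'ambw' + 'e'
Result: ambwe


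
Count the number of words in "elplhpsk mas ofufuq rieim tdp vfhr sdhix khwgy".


Input string: 'elplhpsk mas ofufuq rieim tdp vfhr sdhix khwgy'
Operation: split by spaces
Words found: 'elplhpsk', 'mas', 'ofufuq', 'rieim', 'tdp', 'vfhr', 'sdhix', 'khwgy'
Word count: 8


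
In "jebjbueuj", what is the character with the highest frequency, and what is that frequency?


Input: 'jebjbueuj'
Operation: tally each character
Counts: 'b':2, 'e':2, 'j':3, 'u':2
Maximum: 'j' appears 3 times


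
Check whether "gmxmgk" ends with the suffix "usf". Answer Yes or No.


Input string: 'gmxmgk'
Suffix to check: 'usf'
Last 3 characters of input: 'mgk'
Match: False
Result: No


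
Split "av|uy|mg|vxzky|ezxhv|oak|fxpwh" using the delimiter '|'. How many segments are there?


Input string: 'av|uy|mg|vxzky|ezxhv|oak|fxpwh'
Delimiter: '|'
Split result: 'av', 'uy', 'mg', 'vxzky', 'ezxhv', 'oak', 'fxpwh'
Number of parts: 7


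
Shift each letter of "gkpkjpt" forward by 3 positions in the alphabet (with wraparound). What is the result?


Input: 'gkpkjpt', shift = 3
Operation: for each letter, (position + 3) mod 26
Mapping: 'g'(6+3=9)->'j', 'k'(10+3=13)->'n', 'p'(15+3=18)->'s', 'k'(10+3=13)->'n', 'j'(9+3=12)->'m', 'p'(15+3=18)->'s', 't'(19+3=22)->'w'
Result: jnsnmsw


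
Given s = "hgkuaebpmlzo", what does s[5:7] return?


Input string: 'hgkuaebpmlzo'
Operation: slice [5:7]
Extract characters: s[5]='e', s[6]='b'
Result: eb


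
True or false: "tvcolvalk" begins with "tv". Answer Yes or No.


Input string: 'tvcolvalk'
Prefix to check: 'tv'
First 2 characters of input: 'tv'
Match: True
Result: Yes


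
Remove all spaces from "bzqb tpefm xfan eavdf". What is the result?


Input string: 'bzqb tpefm xfan eavdf'
Operation: remove all spaces
Words: 'bzqb', 'tpefm', 'xfan', 'eavdf'
Join without spaces: bzqbtpefmxfaneavdf


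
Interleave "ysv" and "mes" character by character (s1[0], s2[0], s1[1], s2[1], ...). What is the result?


String 1: 'ysv'
String 2: 'mes'
Operation: alternate characters
Pairs: 'y'+'m', 's'+'e', 'v'+'s'
Result: ymsevs


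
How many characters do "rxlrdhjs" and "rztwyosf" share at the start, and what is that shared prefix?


String 1: 'rxlrdhjs'
String 2: 'rztwyosf'
Compare position by position:
pos 0: 'r' vs 'r' match
pos 1: 'x' vs 'z' differ -> stop
Longest common prefix: "r" (length 1)


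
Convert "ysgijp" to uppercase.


Input string: 'ysgijp'
Operation: convert each letter to uppercase
Mapping: 'y'->'Y', 's'->'S', 'g'->'G', 'i'->'I', 'j'->'J', 'p'->'P'
Result: YSGIJP


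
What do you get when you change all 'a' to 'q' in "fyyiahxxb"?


Input string: 'fyyiahxxb'
Operation: replace 'a' with 'q'
Positions of 'a': 4
After replacement: fyyiqhxxb


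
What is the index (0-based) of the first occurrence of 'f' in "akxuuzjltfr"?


Input string: 'akxuuzjltfr'
Target: 'f'
Scanning left to right: s[0]='a', s[1]='k', s[2]='x', s[3]='u', s[4]='u', s[5]='z', s[6]='j', s[7]='l', s[8]='t', s[9]='f'
First match at index: 9


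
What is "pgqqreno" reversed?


Input string: 'pgqqreno'
Operation: reverse character order
Original order: 'p' -> 'g' -> 'q' -> 'q' -> 'r' -> 'e' -> 'n' -> 'o'
Reversed order: 'o' -> 'n' -> 'e' -> 'r' -> 'q' -> 'q' -> 'g' -> 'p'
Result: onerqqgp


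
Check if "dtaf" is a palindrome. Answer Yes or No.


Input string: 'dtaf'
Reversed: 'fatd'
Compare pairs: s[0]='d' vs s[3]='f' (mismatch), s[1]='t' vs s[2]='a' (mismatch)
Palindrome: No


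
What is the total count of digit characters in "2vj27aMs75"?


Input string: '2vj27aMs75'
Operation: count digit characters (0-9)
Scan: '2'(digit), 'v', 'j', '2'(digit), '7'(digit), 'a', 'M', 's', '7'(digit), '5'(digit)
Digits found: 5
Result: 5


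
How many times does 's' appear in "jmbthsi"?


Input string: 'jmbthsi'
Target character: 's'
Scan each position: s[5]='s'
Matches found at indices: 5
Total: 1


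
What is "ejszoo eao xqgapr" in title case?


Input string: 'ejszoo eao xqgapr'
Operation: capitalize first letter of each word
Word transformations: 'ejszoo'->'Ejszoo', 'eao'->'Eao', 'xqgapr'->'Xqgapr'
Result: Ejszoo Eao Xqgapr


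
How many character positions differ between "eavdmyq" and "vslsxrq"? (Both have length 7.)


String 1: 'eavdmyq'
String 2: 'vslsxrq'
Compare each position: pos 0: 'e'!='v', pos 1: 'a'!='s', pos 2: 'v'!='l', pos 3: 'd'!='s', pos 4: 'm'!='x', pos 5: 'y'!='r', pos 6: 'q'=='q'
Differing positions: 6
Hamming distance: 6


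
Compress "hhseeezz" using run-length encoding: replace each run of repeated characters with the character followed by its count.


Input: 'hhseeezz'
Operation: identify consecutive runs
Runs: 'hh' -> h2, 's' -> s1, 'eee' -> e3, 'zz' -> z2
Encoded: h2s1e3z2


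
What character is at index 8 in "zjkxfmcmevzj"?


Input string: 'zjkxfmcmevzj'
Operation: get character at index 8
Index mapping: s[0]='z', s[1]='j', s[2]='k', s[3]='x', s[4]='f', s[5]='m', s[6]='c', s[7]='m', s[8]='e'
Result: 'e'


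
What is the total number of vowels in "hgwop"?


Input string: 'hgwop'
Operation: count vowels (a, e, i, o, u)
Scan: s[0]='h', s[1]='g', s[2]='w', s[3]='o' (vowel), s[4]='p'
Vowels found: 1
Result: 1


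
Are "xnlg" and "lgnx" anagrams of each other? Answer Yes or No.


String 1: 'xnlg' -> sorted: 'glnx'
String 2: 'lgnx' -> sorted: 'glnx'
Compare sorted forms: 'glnx' == 'glnx'
Anagram: Yes


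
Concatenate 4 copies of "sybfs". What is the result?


Input string: 'sybfs'
Operation: repeat 4 times
Concatenation: 'sybfs' + 'sybfs' + 'sybfs' + 'sybfs'
Result: sybfssybfssybfssybfs


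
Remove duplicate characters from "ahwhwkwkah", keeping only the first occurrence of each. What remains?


Input: 'ahwhwkwkah'
Operation: keep first occurrence of each character
Scan: s[0]='a' new -> keep; s[1]='h' new -> keep; s[2]='w' new -> keep; s[3]='h' seen -> skip; s[4]='w' seen -> skip; s[5]='k' new -> keep; s[6]='w' seen -> skip; s[7]='k' seen -> skip; s[8]='a' seen -> skip; s[9]='h' seen -> skip
Result: ahwk


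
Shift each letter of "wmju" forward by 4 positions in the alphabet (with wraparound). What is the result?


Input: 'wmju', shift = 4
Operation: for each letter, (position + 4) mod 26
Mapping: 'w'(22+4=26, 26 mod 26=0)->'a', 'm'(12+4=16)->'q', 'j'(9+4=13)->'n', 'u'(20+4=24)->'y'
Result: aqny


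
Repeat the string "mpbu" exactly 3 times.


Input string: 'mpbu'
Operation: repeat 3 times
Concatenation: 'mpbu' + 'mpbu' + 'mpbu'
Result: mpbumpbumpbu


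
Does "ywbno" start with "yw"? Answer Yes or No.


Input string: 'ywbno'
Prefix to check: 'yw'
First 2 characters of input: 'yw'
Match: True
Result: Yes


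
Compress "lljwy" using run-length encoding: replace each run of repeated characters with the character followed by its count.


Input: 'lljwy'
Operation: identify consecutive runs
Runs: 'll' -> l2, 'j' -> j1, 'w' -> w1, 'y' -> y1
Encoded: l2j1w1y1


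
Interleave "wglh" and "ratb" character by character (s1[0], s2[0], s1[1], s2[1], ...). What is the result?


String 1: 'wglh'
String 2: 'ratb'
Operation: alternate characters
Pairs: 'w'+'r', 'g'+'a', 'l'+'t', 'h'+'b'
Result: wrgalthb


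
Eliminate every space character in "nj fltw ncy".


Input string: 'nj fltw ncy'
Operation: remove all spaces
Words: 'nj', 'fltw', 'ncy'
Join without spaces: njfltwncy


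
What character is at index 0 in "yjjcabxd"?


Input string: 'yjjcabxd'
Operation: get character at index 0
Index mapping: s[0]='y'
Result: 'y'


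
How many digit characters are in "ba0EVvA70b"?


Input string: 'ba0EVvA70b'
Operation: count digit characters (0-9)
Scan: 'b', 'a', '0'(digit), 'E', 'V', 'v', 'A', '7'(digit), '0'(digit), 'b'
Digits found: 3
Result: 3


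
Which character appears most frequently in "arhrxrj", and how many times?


Input: 'arhrxrj'
Operation: tally each character
Counts: 'a':1, 'h':1, 'j':1, 'r':3, 'x':1
Maximum: 'r' appears 3 times


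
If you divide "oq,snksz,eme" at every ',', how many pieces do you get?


Input string: 'oq,snksz,eme'
Delimiter: ','
Split result: 'oq', 'snksz', 'eme'
Number of parts: 3


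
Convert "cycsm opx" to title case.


Input string: 'cycsm opx'
Operation: capitalize first letter of each word
Word transformations: 'cycsm'->'Cycsm', 'opx'->'Opx'
Result: Cycsm Opx


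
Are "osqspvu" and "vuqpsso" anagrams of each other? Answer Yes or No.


String 1: 'osqspvu' -> sorted: 'opqssuv'
String 2: 'vuqpsso' -> sorted: 'opqssuv'
Compare sorted forms: 'opqssuv' == 'opqssuv'
Anagram: Yes


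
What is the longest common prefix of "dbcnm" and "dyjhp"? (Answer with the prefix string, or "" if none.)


String 1: 'dbcnm'
String 2: 'dyjhp'
Compare position by position:
pos 0: 'd' vs 'd' match
pos 1: 'b' vs 'y' differ -> stop
Longest common prefix: "d" (length 1)


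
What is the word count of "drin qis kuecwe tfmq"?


Input string: 'drin qis kuecwe tfmq'
Operation: split by spaces
Words found: 'drin', 'qis', 'kuecwe', 'tfmq'
Word count: 4


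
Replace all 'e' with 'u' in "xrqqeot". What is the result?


Input string: 'xrqqeot'
Operation: replace 'e' with 'u'
Positions of 'e': 4
After replacement: xrqquot


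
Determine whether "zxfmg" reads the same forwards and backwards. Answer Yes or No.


Input string: 'zxfmg'
Reversed: 'gmfxz'
Compare pairs: s[0]='z' vs s[4]='g' (mismatch), s[1]='x' vs s[3]='m' (mismatch)
Palindrome: No


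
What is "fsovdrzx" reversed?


Input string: 'fsovdrzx'
Operation: reverse character order
Original order: 'f' -> 's' -> 'o' -> 'v' -> 'd' -> 'r' -> 'z' -> 'x'
Reversed order: 'x' -> 'z' -> 'r' -> 'd' -> 'v' -> 'o' -> 's' -> 'f'
Result: xzrdvosf


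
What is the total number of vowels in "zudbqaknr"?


Input string: 'zudbqaknr'
Operation: count vowels (a, e, i, o, u)
Scan: s[0]='z', s[1]='u' (vowel), s[2]='d', s[3]='b', s[4]='q', s[5]='a' (vowel), s[6]='k', s[7]='n', s[8]='r'
Vowels found: 2
Result: 2


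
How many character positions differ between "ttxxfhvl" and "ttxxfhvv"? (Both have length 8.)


String 1: 'ttxxfhvl'
String 2: 'ttxxfhvv'
Compare each position: pos 0: 't'=='t', pos 1: 't'=='t', pos 2: 'x'=='x', pos 3: 'x'=='x', pos 4: 'f'=='f', pos 5: 'h'=='h', pos 6: 'v'=='v', pos 7: 'l'!='v'
Differing positions: 1
Hamming distance: 1


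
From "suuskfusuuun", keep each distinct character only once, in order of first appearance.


Input: 'suuskfusuuun'
Operation: keep first occurrence of each character
Scan: s[0]='s' new -> keep; s[1]='u' new -> keep; s[2]='u' seen -> skip; s[3]='s' seen -> skip; s[4]='k' new -> keep; s[5]='f' new -> keep; s[6]='u' seen -> skip; s[7]='s' seen -> skip; s[8]='u' seen -> skip; s[9]='u' seen -> skip; s[10]='u' seen -> skip; s[11]='n' new -> keep
Result: sukfn


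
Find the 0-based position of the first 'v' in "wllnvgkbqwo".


Input string: 'wllnvgkbqwo'
Target: 'v'
Scanning left to right: s[0]='w', s[1]='l', s[2]='l', s[3]='n', s[4]='v'
First match at index: 4


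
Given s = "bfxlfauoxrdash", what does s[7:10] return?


Input string: 'bfxlfauoxrdash'
Operation: slice [7:10]
Extract characters: s[7]='o', s[8]='x', s[9]='r'
Result: oxr


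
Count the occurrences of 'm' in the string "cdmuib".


Input string: 'cdmuib'
Target character: 'm'
Scan each position: s[2]='m'
Matches found at indices: 2
Total: 1


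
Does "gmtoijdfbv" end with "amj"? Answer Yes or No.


Input string: 'gmtoijdfbv'
Suffix to check: 'amj'
Last 3 characters of input: 'fbv'
Match: False
Result: No


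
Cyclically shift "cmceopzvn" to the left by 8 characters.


Input: 'cmceopzvn', shift = 8
Operation: split at index 8 and swap parts
Front part s[0:8] = 'cmceopzv'
Back part s[8:] = 'n'
Rotated = back + front = 'n' + 'cmceopzv'
Result: ncmceopzv


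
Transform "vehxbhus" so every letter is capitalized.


Input string: 'vehxbhus'
Operation: convert each letter to uppercase
Mapping: 'v'->'V', 'e'->'E', 'h'->'H', 'x'->'X', 'b'->'B', 'h'->'H', 'u'->'U', 's'->'S'
Result: VEHXBHUS


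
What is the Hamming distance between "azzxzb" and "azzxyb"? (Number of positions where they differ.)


String 1: 'azzxzb'
String 2: 'azzxyb'
Compare each position: pos 0: 'a'=='a', pos 1: 'z'=='z', pos 2: 'z'=='z', pos 3: 'x'=='x', pos 4: 'z'!='y', pos 5: 'b'=='b'
Differing positions: 1
Hamming distance: 1


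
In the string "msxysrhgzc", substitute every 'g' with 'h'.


Input string: 'msxysrhgzc'
Operation: replace 'g' with 'h'
Positions of 'g': 7
After replacement: msxysrhhzc


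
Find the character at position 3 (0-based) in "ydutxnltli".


Input string: 'ydutxnltli'
Operation: get character at index 3
Index mapping: s[0]='y', s[1]='d', s[2]='u', s[3]='t'
Result: 't'


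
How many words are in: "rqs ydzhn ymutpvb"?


Input string: 'rqs ydzhn ymutpvb'
Operation: split by spaces
Words found: 'rqs', 'ydzhn', 'ymutpvb'
Word count: 3


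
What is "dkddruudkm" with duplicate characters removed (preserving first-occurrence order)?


Input: 'dkddruudkm'
Operation: keep first occurrence of each character
Scan: s[0]='d' new -> keep; s[1]='k' new -> keep; s[2]='d' seen -> skip; s[3]='d' seen -> skip; s[4]='r' new -> keep; s[5]='u' new -> keep; s[6]='u' seen -> skip; s[7]='d' seen -> skip; s[8]='k' seen -> skip; s[9]='m' new -> keep
Result: dkrum


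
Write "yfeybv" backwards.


Input string: 'yfeybv'
Operation: reverse character order
Original order: 'y' -> 'f' -> 'e' -> 'y' -> 'b' -> 'v'
Reversed order: 'v' -> 'b' -> 'y' -> 'e' -> 'f' -> 'y'
Result: vbyefy


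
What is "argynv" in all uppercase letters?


Input string: 'argynv'
Operation: convert each letter to uppercase
Mapping: 'a'->'A', 'r'->'R', 'g'->'G', 'y'->'Y', 'n'->'N', 'v'->'V'
Result: ARGYNV


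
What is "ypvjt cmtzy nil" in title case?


Input string: 'ypvjt cmtzy nil'
Operation: capitalize first letter of each word
Word transformations: 'ypvjt'->'Ypvjt', 'cmtzy'->'Cmtzy', 'nil'->'Nil'
Result: Ypvjt Cmtzy Nil


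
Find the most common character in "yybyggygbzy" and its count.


Input: 'yybyggygbzy'
Operation: tally each character
Counts: 'b':2, 'g':3, 'y':5, 'z':1
Maximum: 'y' appears 5 times


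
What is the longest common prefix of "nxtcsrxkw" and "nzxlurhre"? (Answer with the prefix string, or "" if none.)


String 1: 'nxtcsrxkw'
String 2: 'nzxlurhre'
Compare position by position:
pos 0: 'n' vs 'n' match
pos 1: 'x' vs 'z' differ -> stop
Longest common prefix: "n" (length 1)


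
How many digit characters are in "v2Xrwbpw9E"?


Input string: 'v2Xrwbpw9E'
Operation: count digit characters (0-9)
Scan: 'v', '2'(digit), 'X', 'r', 'w', 'b', 'p', 'w', '9'(digit), 'E'
Digits found: 2
Result: 2


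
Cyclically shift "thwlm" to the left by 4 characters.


Input: 'thwlm', shift = 4
Operation: split at index 4 and swap parts
Front part s[0:4] = 'thwl'
Back part s[4:] = 'm'
Rotated = back + front = 'm' + 'thwl'
Result: mthwl


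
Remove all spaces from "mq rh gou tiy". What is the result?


Input string: 'mq rh gou tiy'
Operation: remove all spaces
Words: 'mq', 'rh', 'gou', 'tiy'
Join without spaces: mqrhgoutiy


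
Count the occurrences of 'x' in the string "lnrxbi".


Input string: 'lnrxbi'
Target character: 'x'
Scan each position: s[3]='x'
Matches found at indices: 3
Total: 1


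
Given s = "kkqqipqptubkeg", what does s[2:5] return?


Input string: 'kkqqipqptubkeg'
Operation: slice [2:5]
Extract characters: s[2]='q', s[3]='q', s[4]='i'
Result: qqi


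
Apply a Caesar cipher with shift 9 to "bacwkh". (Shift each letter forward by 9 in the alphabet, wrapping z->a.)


Input: 'bacwkh', shift = 9
Operation: for each letter, (position + 9) mod 26
Mapping: 'b'(1+9=10)->'k', 'a'(0+9=9)->'j', 'c'(2+9=11)->'l', 'w'(22+9=31, 31 mod 26=5)->'f', 'k'(10+9=19)->'t', 'h'(7+9=16)->'q'
Result: kjlftq


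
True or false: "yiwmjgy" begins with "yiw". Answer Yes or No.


Input string: 'yiwmjgy'
Prefix to check: 'yiw'
First 3 characters of input: 'yiw'
Match: True
Result: Yes


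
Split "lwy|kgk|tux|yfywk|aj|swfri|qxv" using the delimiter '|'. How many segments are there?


Input string: 'lwy|kgk|tux|yfywk|aj|swfri|qxv'
Delimiter: '|'
Split result: 'lwy', 'kgk', 'tux', 'yfywk', 'aj', 'swfri', 'qxv'
Number of parts: 7


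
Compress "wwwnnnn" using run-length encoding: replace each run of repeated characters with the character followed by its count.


Input: 'wwwnnnn'
Operation: identify consecutive runs
Runs: 'www' -> w3, 'nnnn' -> n4
Encoded: w3n4


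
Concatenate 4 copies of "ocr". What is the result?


Input string: 'ocr'
Operation: repeat 4 times
Concatenation: 'ocr' + 'ocr' + 'ocr' + 'ocr'
Result: ocrocrocrocr


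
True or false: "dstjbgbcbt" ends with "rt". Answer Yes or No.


Input string: 'dstjbgbcbt'
Suffix to check: 'rt'
Last 2 characters of input: 'bt'
Match: False
Result: No


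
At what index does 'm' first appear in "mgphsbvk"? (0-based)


Input string: 'mgphsbvk'
Target: 'm'
Scanning left to right: s[0]='m'
First match at index: 0


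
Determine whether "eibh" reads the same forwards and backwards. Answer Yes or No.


Input string: 'eibh'
Reversed: 'hbie'
Compare pairs: s[0]='e' vs s[3]='h' (mismatch), s[1]='i' vs s[2]='b' (mismatch)
Palindrome: No


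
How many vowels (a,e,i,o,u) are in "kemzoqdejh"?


Input string: 'kemzoqdejh'
Operation: count vowels (a, e, i, o, u)
Scan: s[0]='k', s[1]='e' (vowel), s[2]='m', s[3]='z', s[4]='o' (vowel), s[5]='q', s[6]='d', s[7]='e' (vowel), s[8]='j', s[9]='h'
Vowels found: 3
Result: 3


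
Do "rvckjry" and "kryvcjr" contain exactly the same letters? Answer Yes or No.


String 1: 'rvckjry' -> sorted: 'cjkrrvy'
String 2: 'kryvcjr' -> sorted: 'cjkrrvy'
Compare sorted forms: 'cjkrrvy' == 'cjkrrvy'
Anagram: Yes


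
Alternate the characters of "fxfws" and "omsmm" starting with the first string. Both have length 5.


String 1: 'fxfws'
String 2: 'omsmm'
Operation: alternate characters
Pairs: 'f'+'o', 'x'+'m', 'f'+'s', 'w'+'m', 's'+'m'
Result: foxmfswmsm


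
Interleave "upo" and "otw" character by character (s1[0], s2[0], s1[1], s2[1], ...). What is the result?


String 1: 'upo'
String 2: 'otw'
Operation: alternate characters
Pairs: 'u'+'o', 'p'+'t', 'o'+'w'
Result: uoptow


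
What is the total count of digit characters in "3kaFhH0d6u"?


Input string: '3kaFhH0d6u'
Operation: count digit characters (0-9)
Scan: '3'(digit), 'k', 'a', 'F', 'h', 'H', '0'(digit), 'd', '6'(digit), 'u'
Digits found: 3
Result: 3


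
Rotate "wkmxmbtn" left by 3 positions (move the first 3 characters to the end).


Input: 'wkmxmbtn', shift = 3
Operation: split at index 3 and swap parts
Front part s[0:3] = 'wkm'
Back part s[3:] = 'xmbtn'
Rotated = back + front = 'xmbtn' + 'wkm'
Result: xmbtnwkm


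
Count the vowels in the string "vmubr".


Input string: 'vmubr'
Operation: count vowels (a, e, i, o, u)
Scan: s[0]='v', s[1]='m', s[2]='u' (vowel), s[3]='b', s[4]='r'
Vowels found: 1
Result: 1


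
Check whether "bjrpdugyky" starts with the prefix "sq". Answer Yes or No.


Input string: 'bjrpdugyky'
Prefix to check: 'sq'
First 2 characters of input: 'bj'
Match: False
Result: No


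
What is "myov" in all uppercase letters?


Input string: 'myov'
Operation: convert each letter to uppercase
Mapping: 'm'->'M', 'y'->'Y', 'o'->'O', 'v'->'V'
Result: MYOV


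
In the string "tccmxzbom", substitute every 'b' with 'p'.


Input string: 'tccmxzbom'
Operation: replace 'b' with 'p'
Positions of 'b': 6
After replacement: tccmxzpom


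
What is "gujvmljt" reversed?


Input string: 'gujvmljt'
Operation: reverse character order
Original order: 'g' -> 'u' -> 'j' -> 'v' -> 'm' -> 'l' -> 'j' -> 't'
Reversed order: 't' -> 'j' -> 'l' -> 'm' -> 'v' -> 'j' -> 'u' -> 'g'
Result: tjlmvjug


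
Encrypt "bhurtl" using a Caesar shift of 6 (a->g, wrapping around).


Input: 'bhurtl', shift = 6
Operation: for each letter, (position + 6) mod 26
Mapping: 'b'(1+6=7)->'h', 'h'(7+6=13)->'n', 'u'(20+6=26, 26 mod 26=0)->'a', 'r'(17+6=23)->'x', 't'(19+6=25)->'z', 'l'(11+6=17)->'r'
Result: hnaxzr


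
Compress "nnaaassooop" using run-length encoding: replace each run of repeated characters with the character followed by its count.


Input: 'nnaaassooop'
Operation: identify consecutive runs
Runs: 'nn' -> n2, 'aaa' -> a3, 'ss' -> s2, 'ooo' -> o3, 'p' -> p1
Encoded: n2a3s2o3p1


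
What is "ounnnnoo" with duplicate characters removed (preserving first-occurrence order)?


Input: 'ounnnnoo'
Operation: keep first occurrence of each character
Scan: s[0]='o' new -> keep; s[1]='u' new -> keep; s[2]='n' new -> keep; s[3]='n' seen -> skip; s[4]='n' seen -> skip; s[5]='n' seen -> skip; s[6]='o' seen -> skip; s[7]='o' seen -> skip
Result: oun


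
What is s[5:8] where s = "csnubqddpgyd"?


Input string: 'csnubqddpgyd'
Operation: slice [5:8]
Extract characters: s[5]='q', s[6]='d', s[7]='d'
Result: qdd


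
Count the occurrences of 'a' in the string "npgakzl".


Input string: 'npgakzl'
Target character: 'a'
Scan each position: s[3]='a'
Matches found at indices: 3
Total: 1


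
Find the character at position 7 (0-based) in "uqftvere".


Input string: 'uqftvere'
Operation: get character at index 7
Index mapping: s[0]='u', s[1]='q', s[2]='f', s[3]='t', s[4]='v', s[5]='e', s[6]='r', s[7]='e'
Result: 'e'


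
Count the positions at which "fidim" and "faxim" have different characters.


String 1: 'fidim'
String 2: 'faxim'
Compare each position: pos 0: 'f'=='f', pos 1: 'i'!='a', pos 2: 'd'!='x', pos 3: 'i'=='i', pos 4: 'm'=='m'
Differing positions: 2
Hamming distance: 2


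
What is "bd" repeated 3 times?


Input string: 'bd'
Operation: repeat 3 times
Concatenation: 'bd' + 'bd' + 'bd'
Result: bdbdbd


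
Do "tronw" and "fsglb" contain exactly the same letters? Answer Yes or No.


String 1: 'tronw' -> sorted: 'nortw'
String 2: 'fsglb' -> sorted: 'bfgls'
Compare sorted forms: 'nortw' != 'bfgls'
Anagram: No


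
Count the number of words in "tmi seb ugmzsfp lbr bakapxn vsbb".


Input string: 'tmi seb ugmzsfp lbr bakapxn vsbb'
Operation: split by spaces
Words found: 'tmi', 'seb', 'ugmzsfp', 'lbr', 'bakapxn', 'vsbb'
Word count: 6


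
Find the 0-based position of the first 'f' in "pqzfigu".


Input string: 'pqzfigu'
Target: 'f'
Scanning left to right: s[0]='p', s[1]='q', s[2]='z', s[3]='f'
First match at index: 3


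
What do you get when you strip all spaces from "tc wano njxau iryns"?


Input string: 'tc wano njxau iryns'
Operation: remove all spaces
Words: 'tc', 'wano', 'njxau', 'iryns'
Join without spaces: tcwanonjxauiryns


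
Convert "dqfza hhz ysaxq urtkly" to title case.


Input string: 'dqfza hhz ysaxq urtkly'
Operation: capitalize first letter of each word
Word transformations: 'dqfza'->'Dqfza', 'hhz'->'Hhz', 'ysaxq'->'Ysaxq', 'urtkly'->'Urtkly'
Result: Dqfza Hhz Ysaxq Urtkly


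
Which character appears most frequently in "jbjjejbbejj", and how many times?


Input: 'jbjjejbbejj'
Operation: tally each character
Counts: 'b':3, 'e':2, 'j':6
Maximum: 'j' appears 6 times


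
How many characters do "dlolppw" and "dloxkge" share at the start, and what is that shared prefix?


String 1: 'dlolppw'
String 2: 'dloxkge'
Compare position by position:
pos 0: 'd' vs 'd' match
pos 1: 'l' vs 'l' match
pos 2: 'o' vs 'o' match
pos 3: 'l' vs 'x' differ -> stop
Longest common prefix: "dlo" (length 3)


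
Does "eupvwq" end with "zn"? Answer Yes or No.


Input string: 'eupvwq'
Suffix to check: 'zn'
Last 2 characters of input: 'wq'
Match: False
Result: No


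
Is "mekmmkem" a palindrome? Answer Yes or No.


Input string: 'mekmmkem'
Reversed: 'mekmmkem'
Compare pairs: s[0]='m' vs s[7]='m' (match), s[1]='e' vs s[6]='e' (match), s[2]='k' vs s[5]='k' (match), s[3]='m' vs s[4]='m' (match)
Palindrome: Yes


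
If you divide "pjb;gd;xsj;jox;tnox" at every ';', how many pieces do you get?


Input string: 'pjb;gd;xsj;jox;tnox'
Delimiter: ';'
Split result: 'pjb', 'gd', 'xsj', 'jox', 'tnox'
Number of parts: 5


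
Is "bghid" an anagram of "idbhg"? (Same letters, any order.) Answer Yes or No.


String 1: 'idbhg' -> sorted: 'bdghi'
String 2: 'bghid' -> sorted: 'bdghi'
Compare sorted forms: 'bdghi' == 'bdghi'
Anagram: Yes


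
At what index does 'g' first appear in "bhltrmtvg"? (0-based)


Input string: 'bhltrmtvg'
Target: 'g'
Scanning left to right: s[0]='b', s[1]='h', s[2]='l', s[3]='t', s[4]='r', s[5]='m', s[6]='t', s[7]='v', s[8]='g'
First match at index: 8


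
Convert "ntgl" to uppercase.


Input string: 'ntgl'
Operation: convert each letter to uppercase
Mapping: 'n'->'N', 't'->'T', 'g'->'G', 'l'->'L'
Result: NTGL


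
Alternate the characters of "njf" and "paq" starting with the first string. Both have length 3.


String 1: 'njf'
String 2: 'paq'
Operation: alternate characters
Pairs: 'n'+'p', 'j'+'a', 'f'+'q'
Result: npjafq


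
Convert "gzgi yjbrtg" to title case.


Input string: 'gzgi yjbrtg'
Operation: capitalize first letter of each word
Word transformations: 'gzgi'->'Gzgi', 'yjbrtg'->'Yjbrtg'
Result: Gzgi Yjbrtg


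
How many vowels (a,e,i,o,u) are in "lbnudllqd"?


Input string: 'lbnudllqd'
Operation: count vowels (a, e, i, o, u)
Scan: s[0]='l', s[1]='b', s[2]='n', s[3]='u' (vowel), s[4]='d', s[5]='l', s[6]='l', s[7]='q', s[8]='d'
Vowels found: 1
Result: 1


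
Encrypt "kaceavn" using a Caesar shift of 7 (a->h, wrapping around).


Input: 'kaceavn', shift = 7
Operation: for each letter, (position + 7) mod 26
Mapping: 'k'(10+7=17)->'r', 'a'(0+7=7)->'h', 'c'(2+7=9)->'j', 'e'(4+7=11)->'l', 'a'(0+7=7)->'h', 'v'(21+7=28, 28 mod 26=2)->'c', 'n'(13+7=20)->'u'
Result: rhjlhcu


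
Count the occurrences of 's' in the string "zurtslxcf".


Input string: 'zurtslxcf'
Target character: 's'
Scan each position: s[4]='s'
Matches found at indices: 4
Total: 1


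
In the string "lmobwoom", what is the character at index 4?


Input string: 'lmobwoom'
Operation: get character at index 4
Index mapping: s[0]='l', s[1]='m', s[2]='o', s[3]='b', s[4]='w'
Result: 'w'


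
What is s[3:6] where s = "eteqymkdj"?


Input string: 'eteqymkdj'
Operation: slice [3:6]
Extract characters: s[3]='q', s[4]='y', s[5]='m'
Result: qym


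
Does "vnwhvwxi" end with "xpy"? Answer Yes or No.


Input string: 'vnwhvwxi'
Suffix to check: 'xpy'
Last 3 characters of input: 'wxi'
Match: False
Result: No


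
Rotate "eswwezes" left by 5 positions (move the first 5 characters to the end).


Input: 'eswwezes', shift = 5
Operation: split at index 5 and swap parts
Front part s[0:5] = 'eswwe'
Back part s[5:] = 'zes'
Rotated = back + front = 'zes' + 'eswwe'
Result: zeseswwe


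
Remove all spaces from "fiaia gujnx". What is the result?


Input string: 'fiaia gujnx'
Operation: remove all spaces
Words: 'fiaia', 'gujnx'
Join without spaces: fiaiagujnx


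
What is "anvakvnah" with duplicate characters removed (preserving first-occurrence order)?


Input: 'anvakvnah'
Operation: keep first occurrence of each character
Scan: s[0]='a' new -> keep; s[1]='n' new -> keep; s[2]='v' new -> keep; s[3]='a' seen -> skip; s[4]='k' new -> keep; s[5]='v' seen -> skip; s[6]='n' seen -> skip; s[7]='a' seen -> skip; s[8]='h' new -> keep
Result: anvkh


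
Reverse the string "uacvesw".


Input string: 'uacvesw'
Operation: reverse character order
Original order: 'u' -> 'a' -> 'c' -> 'v' -> 'e' -> 's' -> 'w'
Reversed order: 'w' -> 's' -> 'e' -> 'v' -> 'c' -> 'a' -> 'u'
Result: wsevcau


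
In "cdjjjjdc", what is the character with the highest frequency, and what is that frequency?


Input: 'cdjjjjdc'
Operation: tally each character
Counts: 'c':2, 'd':2, 'j':4
Maximum: 'j' appears 4 times


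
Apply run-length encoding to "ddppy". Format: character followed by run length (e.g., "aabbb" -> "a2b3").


Input: 'ddppy'
Operation: identify consecutive runs
Runs: 'dd' -> d2, 'pp' -> p2, 'y' -> y1
Encoded: d2p2y1


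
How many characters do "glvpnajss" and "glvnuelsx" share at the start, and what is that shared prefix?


String 1: 'glvpnajss'
String 2: 'glvnuelsx'
Compare position by position:
pos 0: 'g' vs 'g' match
pos 1: 'l' vs 'l' match
pos 2: 'v' vs 'v' match
pos 3: 'p' vs 'n' differ -> stop
Longest common prefix: "glv" (length 3)


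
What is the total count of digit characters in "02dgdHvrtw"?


Input string: '02dgdHvrtw'
Operation: count digit characters (0-9)
Scan: '0'(digit), '2'(digit), 'd', 'g', 'd', 'H', 'v', 'r', 't', 'w'
Digits found: 2
Result: 2


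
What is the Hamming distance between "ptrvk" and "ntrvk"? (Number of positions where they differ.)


String 1: 'ptrvk'
String 2: 'ntrvk'
Compare each position: pos 0: 'p'!='n', pos 1: 't'=='t', pos 2: 'r'=='r', pos 3: 'v'=='v', pos 4: 'k'=='k'
Differing positions: 1
Hamming distance: 1


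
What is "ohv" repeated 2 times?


Input string: 'ohv'
Operation: repeat 2 times
Concatenation: 'ohv' + 'ohv'
Result: ohvohv


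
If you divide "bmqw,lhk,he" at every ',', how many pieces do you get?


Input string: 'bmqw,lhk,he'
Delimiter: ','
Split result: 'bmqw', 'lhk', 'he'
Number of parts: 3


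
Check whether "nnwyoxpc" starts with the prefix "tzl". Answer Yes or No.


Input string: 'nnwyoxpc'
Prefix to check: 'tzl'
First 3 characters of input: 'nnw'
Match: False
Result: No


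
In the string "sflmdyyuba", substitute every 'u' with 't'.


Input string: 'sflmdyyuba'
Operation: replace 'u' with 't'
Positions of 'u': 7
After replacement: sflmdyytba


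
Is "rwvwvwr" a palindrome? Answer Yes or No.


Input string: 'rwvwvwr'
Reversed: 'rwvwvwr'
Compare pairs: s[0]='r' vs s[6]='r' (match), s[1]='w' vs s[5]='w' (match), s[2]='v' vs s[4]='v' (match)
Palindrome: Yes


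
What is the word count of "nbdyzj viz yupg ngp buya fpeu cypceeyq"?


Input string: 'nbdyzj viz yupg ngp buya fpeu cypceeyq'
Operation: split by spaces
Words found: 'nbdyzj', 'viz', 'yupg', 'ngp', 'buya', 'fpeu', 'cypceeyq'
Word count: 7


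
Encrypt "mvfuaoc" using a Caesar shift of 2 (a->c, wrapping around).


Input: 'mvfuaoc', shift = 2
Operation: for each letter, (position + 2) mod 26
Mapping: 'm'(12+2=14)->'o', 'v'(21+2=23)->'x', 'f'(5+2=7)->'h', 'u'(20+2=22)->'w', 'a'(0+2=2)->'c', 'o'(14+2=16)->'q', 'c'(2+2=4)->'e'
Result: oxhwcqe


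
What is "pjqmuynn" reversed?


Input string: 'pjqmuynn'
Operation: reverse character order
Original order: 'p' -> 'j' -> 'q' -> 'm' -> 'u' -> 'y' -> 'n' -> 'n'
Reversed order: 'n' -> 'n' -> 'y' -> 'u' -> 'm' -> 'q' -> 'j' -> 'p'
Result: nnyumqjp


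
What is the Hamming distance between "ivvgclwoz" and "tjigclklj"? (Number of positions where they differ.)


String 1: 'ivvgclwoz'
String 2: 'tjigclklj'
Compare each position: pos 0: 'i'!='t', pos 1: 'v'!='j', pos 2: 'v'!='i', pos 3: 'g'=='g', pos 4: 'c'=='c', pos 5: 'l'=='l', pos 6: 'w'!='k', pos 7: 'o'!='l', pos 8: 'z'!='j'
Differing positions: 6
Hamming distance: 6


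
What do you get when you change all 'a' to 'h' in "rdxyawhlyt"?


Input string: 'rdxyawhlyt'
Operation: replace 'a' with 'h'
Positions of 'a': 4
After replacement: rdxyhwhlyt


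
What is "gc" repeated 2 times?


Input string: 'gc'
Operation: repeat 2 times
Concatenation: 'gc' + 'gc'
Result: gcgc


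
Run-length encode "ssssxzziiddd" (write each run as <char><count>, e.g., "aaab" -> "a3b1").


Input: 'ssssxzziiddd'
Operation: identify consecutive runs
Runs: 'ssss' -> s4, 'x' -> x1, 'zz' -> z2, 'ii' -> i2, 'ddd' -> d3
Encoded: s4x1z2i2d3


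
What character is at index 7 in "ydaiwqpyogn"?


Input string: 'ydaiwqpyogn'
Operation: get character at index 7
Index mapping: s[0]='y', s[1]='d', s[2]='a', s[3]='i', s[4]='w', s[5]='q', s[6]='p', s[7]='y'
Result: 'y'


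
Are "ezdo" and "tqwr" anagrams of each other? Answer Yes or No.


String 1: 'ezdo' -> sorted: 'deoz'
String 2: 'tqwr' -> sorted: 'qrtw'
Compare sorted forms: 'deoz' != 'qrtw'
Anagram: No


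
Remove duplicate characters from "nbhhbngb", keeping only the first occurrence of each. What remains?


Input: 'nbhhbngb'
Operation: keep first occurrence of each character
Scan: s[0]='n' new -> keep; s[1]='b' new -> keep; s[2]='h' new -> keep; s[3]='h' seen -> skip; s[4]='b' seen -> skip; s[5]='n' seen -> skip; s[6]='g' new -> keep; s[7]='b' seen -> skip
Result: nbhg


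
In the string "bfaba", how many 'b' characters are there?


Input string: 'bfaba'
Target character: 'b'
Scan each position: s[0]='b', s[3]='b'
Matches found at indices: 0, 3
Total: 2


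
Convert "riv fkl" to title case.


Input string: 'riv fkl'
Operation: capitalize first letter of each word
Word transformations: 'riv'->'Riv', 'fkl'->'Fkl'
Result: Riv Fkl


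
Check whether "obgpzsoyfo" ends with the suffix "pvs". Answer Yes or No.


Input string: 'obgpzsoyfo'
Suffix to check: 'pvs'
Last 3 characters of input: 'yfo'
Match: False
Result: No


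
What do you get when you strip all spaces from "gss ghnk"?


Input string: 'gss ghnk'
Operation: remove all spaces
Words: 'gss', 'ghnk'
Join without spaces: gssghnk


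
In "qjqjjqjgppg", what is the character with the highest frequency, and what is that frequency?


Input: 'qjqjjqjgppg'
Operation: tally each character
Counts: 'g':2, 'j':4, 'p':2, 'q':3
Maximum: 'j' appears 4 times


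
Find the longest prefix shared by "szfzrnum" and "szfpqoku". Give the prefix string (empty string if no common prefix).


String 1: 'szfzrnum'
String 2: 'szfpqoku'
Compare position by position:
pos 0: 's' vs 's' match
pos 1: 'z' vs 'z' match
pos 2: 'f' vs 'f' match
pos 3: 'z' vs 'p' differ -> stop
Longest common prefix: "szf" (length 3)


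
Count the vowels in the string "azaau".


Input string: 'azaau'
Operation: count vowels (a, e, i, o, u)
Scan: s[0]='a' (vowel), s[1]='z', s[2]='a' (vowel), s[3]='a' (vowel), s[4]='u' (vowel)
Vowels found: 4
Result: 4


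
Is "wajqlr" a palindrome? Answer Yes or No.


Input string: 'wajqlr'
Reversed: 'rlqjaw'
Compare pairs: s[0]='w' vs s[5]='r' (mismatch), s[1]='a' vs s[4]='l' (mismatch), s[2]='j' vs s[3]='q' (mismatch)
Palindrome: No


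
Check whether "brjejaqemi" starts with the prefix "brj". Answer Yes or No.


Input string: 'brjejaqemi'
Prefix to check: 'brj'
First 3 characters of input: 'brj'
Match: True
Result: Yes


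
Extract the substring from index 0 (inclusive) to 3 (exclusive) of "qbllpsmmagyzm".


Input string: 'qbllpsmmagyzm'
Operation: slice [0:3]
Extract characters: s[0]='q', s[1]='b', s[2]='l'
Result: qbl


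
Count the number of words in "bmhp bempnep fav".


Input string: 'bmhp bempnep fav'
Operation: split by spaces
Words found: 'bmhp', 'bempnep', 'fav'
Word count: 3


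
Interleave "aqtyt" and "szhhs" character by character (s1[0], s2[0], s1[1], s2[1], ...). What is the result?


String 1: 'aqtyt'
String 2: 'szhhs'
Operation: alternate characters
Pairs: 'a'+'s', 'q'+'z', 't'+'h', 'y'+'h', 't'+'s'
Result: asqzthyhts


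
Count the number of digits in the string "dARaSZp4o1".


Input string: 'dARaSZp4o1'
Operation: count digit characters (0-9)
Scan: 'd', 'A', 'R', 'a', 'S', 'Z', 'p', '4'(digit), 'o', '1'(digit)
Digits found: 2
Result: 2


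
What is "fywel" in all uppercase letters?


Input string: 'fywel'
Operation: convert each letter to uppercase
Mapping: 'f'->'F', 'y'->'Y', 'w'->'W', 'e'->'E', 'l'->'L'
Result: FYWEL


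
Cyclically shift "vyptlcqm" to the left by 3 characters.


Input: 'vyptlcqm', shift = 3
Operation: split at index 3 and swap parts
Front part s[0:3] = 'vyp'
Back part s[3:] = 'tlcqm'
Rotated = back + front = 'tlcqm' + 'vyp'
Result: tlcqmvyp


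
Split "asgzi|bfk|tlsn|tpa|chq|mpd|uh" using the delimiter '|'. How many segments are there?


Input string: 'asgzi|bfk|tlsn|tpa|chq|mpd|uh'
Delimiter: '|'
Split result: 'asgzi', 'bfk', 'tlsn', 'tpa', 'chq', 'mpd', 'uh'
Number of parts: 7


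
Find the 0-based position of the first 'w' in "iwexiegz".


Input string: 'iwexiegz'
Target: 'w'
Scanning left to right: s[0]='i', s[1]='w'
First match at index: 1


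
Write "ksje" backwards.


Input string: 'ksje'
Operation: reverse character order
Original order: 'k' -> 's' -> 'j' -> 'e'
Reversed order: 'e' -> 'j' -> 's' -> 'k'
Result: ejsk


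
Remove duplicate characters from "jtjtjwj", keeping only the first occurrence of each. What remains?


Input: 'jtjtjwj'
Operation: keep first occurrence of each character
Scan: s[0]='j' new -> keep; s[1]='t' new -> keep; s[2]='j' seen -> skip; s[3]='t' seen -> skip; s[4]='j' seen -> skip; s[5]='w' new -> keep; s[6]='j' seen -> skip
Result: jtw


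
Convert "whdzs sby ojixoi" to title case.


Input string: 'whdzs sby ojixoi'
Operation: capitalize first letter of each word
Word transformations: 'whdzs'->'Whdzs', 'sby'->'Sby', 'ojixoi'->'Ojixoi'
Result: Whdzs Sby Ojixoi


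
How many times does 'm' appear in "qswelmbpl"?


Input string: 'qswelmbpl'
Target character: 'm'
Scan each position: s[5]='m'
Matches found at indices: 5
Total: 1


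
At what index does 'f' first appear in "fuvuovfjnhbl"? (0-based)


Input string: 'fuvuovfjnhbl'
Target: 'f'
Scanning left to right: s[0]='f'
First match at index: 0
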